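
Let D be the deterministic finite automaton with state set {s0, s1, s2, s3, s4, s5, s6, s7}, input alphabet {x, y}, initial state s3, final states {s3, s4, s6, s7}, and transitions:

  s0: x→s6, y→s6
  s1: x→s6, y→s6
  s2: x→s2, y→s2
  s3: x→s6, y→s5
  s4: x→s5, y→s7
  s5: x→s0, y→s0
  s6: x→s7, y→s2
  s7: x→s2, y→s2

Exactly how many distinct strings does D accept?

11

The useful subgraph on states {s0, s3, s5, s6, s7} is acyclic, so L(D) is finite; the longest accepting path visits 5 useful states, giving maximum string length 4.
Counting accepting paths from s3 by length: 1 of length 0, 1 of length 1, 1 of length 2, 4 of length 3, 4 of length 4. Total 11.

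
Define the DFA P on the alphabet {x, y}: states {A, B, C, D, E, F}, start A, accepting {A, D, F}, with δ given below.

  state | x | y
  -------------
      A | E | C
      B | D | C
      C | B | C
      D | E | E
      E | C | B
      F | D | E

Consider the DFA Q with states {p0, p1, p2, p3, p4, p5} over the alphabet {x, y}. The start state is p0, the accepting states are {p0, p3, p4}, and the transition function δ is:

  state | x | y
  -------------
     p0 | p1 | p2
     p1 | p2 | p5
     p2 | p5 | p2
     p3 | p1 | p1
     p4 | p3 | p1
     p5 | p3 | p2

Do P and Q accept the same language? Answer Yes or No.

Exploring the product automaton P × Q from the start pair (A, p0), following both machines on each input symbol, reaches 5 state pairs: (A, p0), (E, p1), (C, p2), (B, p5), (D, p3).
P accepts in {A, D, F} and Q accepts in {p0, p3, p4}. In every reachable pair the two components are either both accepting — (A, p0), (D, p3) — or both non-accepting, so no string is accepted by exactly one of the machines: L(P) \ L(Q) and L(Q) \ L(P) are both empty.
Hence every string is accepted by P iff it is accepted by Q, and the two languages coincide.

Yes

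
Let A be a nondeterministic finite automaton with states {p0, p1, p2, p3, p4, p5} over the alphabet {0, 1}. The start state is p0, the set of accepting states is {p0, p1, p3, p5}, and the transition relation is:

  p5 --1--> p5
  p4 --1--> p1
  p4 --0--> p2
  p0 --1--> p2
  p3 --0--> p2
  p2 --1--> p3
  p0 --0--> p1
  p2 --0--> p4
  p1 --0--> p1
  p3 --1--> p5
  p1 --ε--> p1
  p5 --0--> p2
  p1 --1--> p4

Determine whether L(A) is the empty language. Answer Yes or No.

No

The empty string ε is accepted: the run p0 ends in the accepting state p0.
Since at least one string is accepted, L(A) is not empty.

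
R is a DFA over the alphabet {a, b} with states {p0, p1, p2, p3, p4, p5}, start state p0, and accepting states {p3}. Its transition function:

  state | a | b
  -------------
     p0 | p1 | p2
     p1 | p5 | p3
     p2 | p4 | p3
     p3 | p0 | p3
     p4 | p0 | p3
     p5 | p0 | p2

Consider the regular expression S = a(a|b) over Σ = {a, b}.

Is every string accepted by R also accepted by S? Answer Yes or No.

The string bb is in L(R) but not in L(S).
So L(R) ⊄ L(S).

No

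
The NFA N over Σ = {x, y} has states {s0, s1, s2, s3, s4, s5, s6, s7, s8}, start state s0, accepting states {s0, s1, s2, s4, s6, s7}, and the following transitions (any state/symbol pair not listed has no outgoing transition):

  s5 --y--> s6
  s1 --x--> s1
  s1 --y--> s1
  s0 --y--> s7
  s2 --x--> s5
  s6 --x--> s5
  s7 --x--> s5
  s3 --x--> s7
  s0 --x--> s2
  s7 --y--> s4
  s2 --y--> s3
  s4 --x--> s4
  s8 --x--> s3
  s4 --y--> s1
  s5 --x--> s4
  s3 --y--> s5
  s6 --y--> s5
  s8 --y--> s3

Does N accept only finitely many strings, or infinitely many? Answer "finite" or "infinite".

State s1 is reachable from the start and can reach an accepting state, and it lies on the cycle s1 → s1.
Traversing that cycle any number of times yields accepted strings of unbounded length, so the language is infinite.

infinite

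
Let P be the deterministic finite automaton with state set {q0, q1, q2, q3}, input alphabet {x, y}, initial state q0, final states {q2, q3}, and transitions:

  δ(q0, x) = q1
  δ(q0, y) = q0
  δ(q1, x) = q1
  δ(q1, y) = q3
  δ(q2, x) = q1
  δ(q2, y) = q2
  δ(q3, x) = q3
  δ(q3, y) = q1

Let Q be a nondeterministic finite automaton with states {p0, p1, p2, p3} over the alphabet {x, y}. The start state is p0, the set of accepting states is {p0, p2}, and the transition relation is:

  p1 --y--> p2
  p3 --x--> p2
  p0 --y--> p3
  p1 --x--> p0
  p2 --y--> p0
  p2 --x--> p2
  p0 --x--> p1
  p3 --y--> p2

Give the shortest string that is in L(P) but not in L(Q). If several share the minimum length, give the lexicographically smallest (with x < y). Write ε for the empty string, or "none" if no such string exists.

xxy

The string xxy is accepted by P but not by Q.
No shorter string lies in the difference, and xxy is the lexicographically first length-3 string in L(P) \ L(Q).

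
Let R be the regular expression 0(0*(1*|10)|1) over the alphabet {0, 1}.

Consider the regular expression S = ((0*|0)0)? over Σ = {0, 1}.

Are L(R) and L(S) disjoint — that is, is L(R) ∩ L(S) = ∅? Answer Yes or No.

The string 0 is accepted by both R and S.
Hence L(R) ∩ L(S) ≠ ∅.

No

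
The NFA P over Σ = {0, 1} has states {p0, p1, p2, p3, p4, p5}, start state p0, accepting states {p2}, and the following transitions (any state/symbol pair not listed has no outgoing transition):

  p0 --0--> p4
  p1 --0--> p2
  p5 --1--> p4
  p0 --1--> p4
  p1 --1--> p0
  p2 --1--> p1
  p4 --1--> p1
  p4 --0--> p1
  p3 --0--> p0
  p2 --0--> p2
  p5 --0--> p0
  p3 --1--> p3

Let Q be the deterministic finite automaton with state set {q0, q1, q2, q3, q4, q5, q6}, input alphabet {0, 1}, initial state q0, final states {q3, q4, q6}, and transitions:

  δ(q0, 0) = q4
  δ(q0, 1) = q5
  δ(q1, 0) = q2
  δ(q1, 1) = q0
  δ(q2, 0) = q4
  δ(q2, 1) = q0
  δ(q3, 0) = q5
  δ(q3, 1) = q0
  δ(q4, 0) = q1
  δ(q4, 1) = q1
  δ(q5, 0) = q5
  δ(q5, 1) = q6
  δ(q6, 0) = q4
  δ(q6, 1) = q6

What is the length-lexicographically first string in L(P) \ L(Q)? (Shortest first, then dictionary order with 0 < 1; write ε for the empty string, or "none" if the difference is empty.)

000

The string 000 is accepted by P but not by Q.
No shorter string lies in the difference, and 000 is the lexicographically first length-3 string in L(P) \ L(Q).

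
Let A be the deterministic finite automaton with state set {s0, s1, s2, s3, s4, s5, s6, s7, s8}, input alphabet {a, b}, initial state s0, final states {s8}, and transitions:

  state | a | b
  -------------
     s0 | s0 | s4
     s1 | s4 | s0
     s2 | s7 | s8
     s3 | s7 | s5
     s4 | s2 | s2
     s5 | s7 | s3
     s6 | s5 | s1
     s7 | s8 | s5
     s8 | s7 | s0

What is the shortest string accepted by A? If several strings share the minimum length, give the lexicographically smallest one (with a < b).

A breadth-first search from s0 reaches an accepting state first via the path s0 → s4 → s2 → s8 on input bab.
No string of length < 3 is accepted (BFS exhausts all shorter strings without reaching an accepting state), and bab is the lexicographically least accepting string of length 3.

bab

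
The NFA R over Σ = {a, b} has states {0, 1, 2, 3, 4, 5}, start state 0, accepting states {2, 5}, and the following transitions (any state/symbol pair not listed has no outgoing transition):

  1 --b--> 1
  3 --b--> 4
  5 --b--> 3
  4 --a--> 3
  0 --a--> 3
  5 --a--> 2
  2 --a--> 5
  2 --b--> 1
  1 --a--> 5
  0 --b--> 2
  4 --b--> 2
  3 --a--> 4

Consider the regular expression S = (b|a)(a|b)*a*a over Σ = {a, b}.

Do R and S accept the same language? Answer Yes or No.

The string b is accepted by R but rejected by S.
So L(R) ≠ L(S).

No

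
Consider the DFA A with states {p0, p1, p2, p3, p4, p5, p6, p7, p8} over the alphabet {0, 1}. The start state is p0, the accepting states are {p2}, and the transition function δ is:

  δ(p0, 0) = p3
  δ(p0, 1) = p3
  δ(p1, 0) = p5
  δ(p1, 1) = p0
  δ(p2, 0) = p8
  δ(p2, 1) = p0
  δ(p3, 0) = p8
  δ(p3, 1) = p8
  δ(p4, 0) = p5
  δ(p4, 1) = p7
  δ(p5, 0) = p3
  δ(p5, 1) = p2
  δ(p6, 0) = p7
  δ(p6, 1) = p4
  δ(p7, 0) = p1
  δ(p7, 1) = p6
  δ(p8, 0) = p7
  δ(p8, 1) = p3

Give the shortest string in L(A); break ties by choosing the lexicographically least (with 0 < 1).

A breadth-first search from p0 reaches an accepting state first via the path p0 → p3 → p8 → p7 → p1 → p5 → p2 on input 000001.
No string of length < 6 is accepted (BFS exhausts all shorter strings without reaching an accepting state), and 000001 is the lexicographically least accepting string of length 6.

000001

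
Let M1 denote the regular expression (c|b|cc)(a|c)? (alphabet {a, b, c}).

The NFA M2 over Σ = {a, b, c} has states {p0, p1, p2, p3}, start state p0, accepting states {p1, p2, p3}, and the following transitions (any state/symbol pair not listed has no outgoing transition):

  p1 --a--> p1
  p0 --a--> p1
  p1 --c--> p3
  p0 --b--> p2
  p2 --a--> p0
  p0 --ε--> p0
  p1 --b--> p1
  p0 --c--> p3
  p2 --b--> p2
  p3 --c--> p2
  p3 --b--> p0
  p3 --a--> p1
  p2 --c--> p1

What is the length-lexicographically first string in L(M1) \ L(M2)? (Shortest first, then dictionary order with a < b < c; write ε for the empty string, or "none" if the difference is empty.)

ba

The string ba is accepted by M1 but not by M2.
No shorter string lies in the difference, and ba is the lexicographically first length-2 string in L(M1) \ L(M2).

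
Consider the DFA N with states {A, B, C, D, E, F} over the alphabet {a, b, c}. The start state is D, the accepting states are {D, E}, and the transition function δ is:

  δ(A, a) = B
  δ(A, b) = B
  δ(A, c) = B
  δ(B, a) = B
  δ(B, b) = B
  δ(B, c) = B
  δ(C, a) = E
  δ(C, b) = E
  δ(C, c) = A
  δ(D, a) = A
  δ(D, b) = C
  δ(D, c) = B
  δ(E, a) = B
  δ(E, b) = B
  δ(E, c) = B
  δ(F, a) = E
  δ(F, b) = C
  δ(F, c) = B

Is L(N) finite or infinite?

finite

The useful states (reachable from D and able to reach an accepting state) are {C, D, E}.
Restricted to these states the transition graph has no cycle, so every accepting path has bounded length and L is finite.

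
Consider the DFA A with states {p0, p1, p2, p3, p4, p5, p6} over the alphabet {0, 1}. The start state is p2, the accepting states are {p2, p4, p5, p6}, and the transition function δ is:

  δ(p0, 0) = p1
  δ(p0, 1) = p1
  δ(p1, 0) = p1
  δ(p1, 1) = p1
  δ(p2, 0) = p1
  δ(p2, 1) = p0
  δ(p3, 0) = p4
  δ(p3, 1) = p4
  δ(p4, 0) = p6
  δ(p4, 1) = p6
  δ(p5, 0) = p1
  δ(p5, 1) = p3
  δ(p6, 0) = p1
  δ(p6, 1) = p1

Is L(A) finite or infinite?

finite

The useful states (reachable from p2 and able to reach an accepting state) are {p2}.
Restricted to these states the transition graph has no cycle, so every accepting path has bounded length and L is finite.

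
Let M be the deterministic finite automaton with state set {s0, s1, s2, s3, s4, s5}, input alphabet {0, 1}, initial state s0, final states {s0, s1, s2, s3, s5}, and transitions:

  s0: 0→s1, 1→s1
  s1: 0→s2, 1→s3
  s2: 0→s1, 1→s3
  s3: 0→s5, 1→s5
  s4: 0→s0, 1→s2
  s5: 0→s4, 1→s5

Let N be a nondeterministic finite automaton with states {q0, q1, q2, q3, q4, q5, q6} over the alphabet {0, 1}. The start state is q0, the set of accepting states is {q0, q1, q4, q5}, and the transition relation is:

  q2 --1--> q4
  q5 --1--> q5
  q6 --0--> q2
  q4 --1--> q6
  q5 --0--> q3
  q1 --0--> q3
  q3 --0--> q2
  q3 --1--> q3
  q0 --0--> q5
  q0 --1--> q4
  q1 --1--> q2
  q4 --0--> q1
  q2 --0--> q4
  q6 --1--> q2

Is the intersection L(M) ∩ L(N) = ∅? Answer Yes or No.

The empty string ε is accepted by both M and N.
Hence L(M) ∩ L(N) ≠ ∅.

No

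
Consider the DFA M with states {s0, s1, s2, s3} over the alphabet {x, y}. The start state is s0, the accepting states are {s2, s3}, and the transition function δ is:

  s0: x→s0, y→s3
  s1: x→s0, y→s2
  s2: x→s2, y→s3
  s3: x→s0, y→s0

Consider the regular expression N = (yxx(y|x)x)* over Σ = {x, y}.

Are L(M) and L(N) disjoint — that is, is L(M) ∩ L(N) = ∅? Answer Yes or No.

Converting the expression N to a DFA (subset construction, then merging equivalent states) gives the minimal DFA with states {n0, n1, n2, n3, n4, n5}, start state n0, accepting states {n0} and transitions n0: x→n1, y→n2; n1: x→n1, y→n1; n2: x→n3, y→n1; n3: x→n4, y→n1; n4: x→n5, y→n5; n5: x→n0, y→n1.
Exploring the product automaton M × N from the start pair (s0, n0), following both machines on each input symbol, reaches 8 state pairs: (s0, n0), (s0, n1), (s3, n2), (s3, n1), (s0, n3), (s0, n4), (s0, n5), (s3, n5).
M accepts in {s2, s3} and N accepts in {n0}; no reachable pair has both components accepting, so no string drives both machines to acceptance simultaneously and L(M) ∩ L(N) = ∅.
So no string is accepted by both, and the intersection is empty.

Yes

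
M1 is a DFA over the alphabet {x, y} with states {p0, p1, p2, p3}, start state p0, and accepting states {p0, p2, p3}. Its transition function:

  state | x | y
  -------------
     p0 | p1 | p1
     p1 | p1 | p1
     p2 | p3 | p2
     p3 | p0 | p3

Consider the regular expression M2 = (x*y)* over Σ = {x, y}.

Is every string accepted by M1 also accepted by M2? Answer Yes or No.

Converting the expression M2 to a DFA (subset construction, then merging equivalent states) gives the minimal DFA with states {r0, r1}, start state r0, accepting states {r0} and transitions r0: x→r1, y→r0; r1: x→r1, y→r0.
Exploring the product automaton M1 × M2 from the start pair (p0, r0), following both machines on each input symbol, reaches 3 state pairs: (p0, r0), (p1, r1), (p1, r0).
M1 accepts in {p0, p2, p3} and M2 accepts in {r0}. The reachable pairs whose M1-component is accepting are (p0, r0); in each of them the M2-component is accepting too, so the product for L(M1) \ L(M2) (M1-component accepting, M2-component rejecting) has no reachable accepting pair and the difference is empty.
Hence every string in L(M1) is also in L(M2).

Yes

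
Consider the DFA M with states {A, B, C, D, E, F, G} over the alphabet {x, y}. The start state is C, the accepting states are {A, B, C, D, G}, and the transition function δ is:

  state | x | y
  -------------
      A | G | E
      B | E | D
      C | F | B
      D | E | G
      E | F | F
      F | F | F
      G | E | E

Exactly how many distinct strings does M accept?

4

The useful subgraph on states {B, C, D, G} is acyclic, so L(M) is finite; the longest accepting path visits 4 useful states, giving maximum string length 3.
Counting accepting paths from C by length: 1 of length 0, 1 of length 1, 1 of length 2, 1 of length 3. Total 4.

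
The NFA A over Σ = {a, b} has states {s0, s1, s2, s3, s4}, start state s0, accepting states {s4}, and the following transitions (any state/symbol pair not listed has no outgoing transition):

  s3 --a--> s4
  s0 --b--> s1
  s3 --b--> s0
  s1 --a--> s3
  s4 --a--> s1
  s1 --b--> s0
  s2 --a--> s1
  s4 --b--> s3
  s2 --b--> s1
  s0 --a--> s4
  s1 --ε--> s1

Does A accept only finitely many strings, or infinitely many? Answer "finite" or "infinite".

infinite

State s0 is reachable from the start and can reach an accepting state, and it lies on the cycle s0 → s1 → s0.
Traversing that cycle any number of times yields accepted strings of unbounded length, so the language is infinite.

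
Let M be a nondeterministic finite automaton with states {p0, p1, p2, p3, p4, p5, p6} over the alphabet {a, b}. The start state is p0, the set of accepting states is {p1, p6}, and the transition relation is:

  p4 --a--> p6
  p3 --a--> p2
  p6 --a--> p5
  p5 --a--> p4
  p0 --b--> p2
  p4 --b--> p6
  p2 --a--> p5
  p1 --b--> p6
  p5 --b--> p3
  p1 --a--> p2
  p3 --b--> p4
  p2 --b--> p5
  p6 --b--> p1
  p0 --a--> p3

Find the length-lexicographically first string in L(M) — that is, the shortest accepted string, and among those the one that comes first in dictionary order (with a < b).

aba

A breadth-first search from p0 reaches an accepting state first via the path p0 → p3 → p4 → p6 on input aba.
No string of length < 3 is accepted (BFS exhausts all shorter strings without reaching an accepting state), and aba is the lexicographically least accepting string of length 3.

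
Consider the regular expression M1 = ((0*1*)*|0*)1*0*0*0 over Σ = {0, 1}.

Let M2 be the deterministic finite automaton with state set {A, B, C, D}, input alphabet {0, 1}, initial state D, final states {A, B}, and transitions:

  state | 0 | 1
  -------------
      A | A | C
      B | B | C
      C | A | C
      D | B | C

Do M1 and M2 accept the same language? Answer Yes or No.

Yes

Converting the expression M1 to a DFA (subset construction, then merging equivalent states) gives the minimal DFA with states {r0, r1}, start state r0, accepting states {r1} and transitions r0: 0→r1, 1→r0; r1: 0→r1, 1→r0.
Exploring the product automaton M1 × M2 from the start pair (r0, D), following both machines on each input symbol, reaches 4 state pairs: (r0, D), (r1, B), (r0, C), (r1, A).
M1 accepts in {r1} and M2 accepts in {A, B}. In every reachable pair the two components are either both accepting — (r1, B), (r1, A) — or both non-accepting, so no string is accepted by exactly one of the machines: L(M1) \ L(M2) and L(M2) \ L(M1) are both empty.
Hence every string is accepted by M1 iff it is accepted by M2, and the two languages coincide.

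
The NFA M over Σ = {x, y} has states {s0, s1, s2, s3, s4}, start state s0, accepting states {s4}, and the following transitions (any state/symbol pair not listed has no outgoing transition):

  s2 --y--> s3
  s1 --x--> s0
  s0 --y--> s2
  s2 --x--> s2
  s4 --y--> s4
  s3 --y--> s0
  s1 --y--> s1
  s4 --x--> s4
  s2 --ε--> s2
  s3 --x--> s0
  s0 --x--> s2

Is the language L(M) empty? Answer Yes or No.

Yes

The states reachable from the start state are {s0, s2, s3}.
None of the accepting states {s4} is reachable, so no string is accepted and L(M) = ∅.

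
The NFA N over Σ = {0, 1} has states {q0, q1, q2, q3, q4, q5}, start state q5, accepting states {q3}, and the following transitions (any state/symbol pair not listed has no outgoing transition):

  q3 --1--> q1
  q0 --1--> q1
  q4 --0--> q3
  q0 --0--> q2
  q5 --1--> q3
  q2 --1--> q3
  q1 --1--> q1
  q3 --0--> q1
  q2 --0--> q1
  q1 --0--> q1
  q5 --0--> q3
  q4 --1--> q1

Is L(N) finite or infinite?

finite

The useful states (reachable from q5 and able to reach an accepting state) are {q3, q5}.
Restricted to these states the transition graph has no cycle, so every accepting path has bounded length and L is finite.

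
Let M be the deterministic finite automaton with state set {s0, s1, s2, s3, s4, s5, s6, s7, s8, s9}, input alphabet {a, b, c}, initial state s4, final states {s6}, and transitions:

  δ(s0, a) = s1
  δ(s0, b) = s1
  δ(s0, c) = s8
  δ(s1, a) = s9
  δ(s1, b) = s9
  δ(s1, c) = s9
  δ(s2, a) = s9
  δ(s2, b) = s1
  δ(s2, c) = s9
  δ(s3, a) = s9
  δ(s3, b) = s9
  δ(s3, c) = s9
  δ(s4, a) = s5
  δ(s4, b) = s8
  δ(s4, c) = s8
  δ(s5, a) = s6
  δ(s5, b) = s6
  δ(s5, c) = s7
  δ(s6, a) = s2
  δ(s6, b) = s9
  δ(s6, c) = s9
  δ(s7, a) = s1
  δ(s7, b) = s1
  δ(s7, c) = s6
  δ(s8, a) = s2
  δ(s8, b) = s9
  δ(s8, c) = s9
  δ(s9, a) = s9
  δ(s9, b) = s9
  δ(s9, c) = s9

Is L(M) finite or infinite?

finite

The useful states (reachable from s4 and able to reach an accepting state) are {s4, s5, s6, s7}.
Restricted to these states the transition graph has no cycle, so every accepting path has bounded length and L is finite.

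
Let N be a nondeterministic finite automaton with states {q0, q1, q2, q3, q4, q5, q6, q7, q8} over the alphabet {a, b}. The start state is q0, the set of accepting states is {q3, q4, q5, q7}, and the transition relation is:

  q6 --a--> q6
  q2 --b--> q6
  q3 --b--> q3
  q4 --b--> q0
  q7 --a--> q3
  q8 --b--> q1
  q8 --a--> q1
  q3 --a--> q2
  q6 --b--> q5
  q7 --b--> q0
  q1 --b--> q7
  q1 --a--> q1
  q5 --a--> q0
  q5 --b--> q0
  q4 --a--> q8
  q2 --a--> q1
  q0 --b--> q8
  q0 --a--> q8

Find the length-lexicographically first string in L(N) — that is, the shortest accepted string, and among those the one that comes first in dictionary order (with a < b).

aab

A breadth-first search from q0 reaches an accepting state first via the path q0 → q8 → q1 → q7 on input aab.
No string of length < 3 is accepted (BFS exhausts all shorter strings without reaching an accepting state), and aab is the lexicographically least accepting string of length 3.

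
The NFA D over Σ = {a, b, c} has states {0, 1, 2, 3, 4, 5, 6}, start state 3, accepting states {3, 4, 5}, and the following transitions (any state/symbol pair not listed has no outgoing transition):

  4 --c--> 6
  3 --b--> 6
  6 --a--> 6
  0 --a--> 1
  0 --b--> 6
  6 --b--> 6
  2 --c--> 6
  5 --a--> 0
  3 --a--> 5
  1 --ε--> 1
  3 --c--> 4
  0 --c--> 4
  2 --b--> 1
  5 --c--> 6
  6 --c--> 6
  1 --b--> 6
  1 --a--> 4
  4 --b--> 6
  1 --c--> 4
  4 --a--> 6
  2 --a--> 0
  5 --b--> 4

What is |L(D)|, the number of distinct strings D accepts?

7

The useful subgraph on states {0, 1, 3, 4, 5} is acyclic, so L(D) is finite; the longest accepting path visits 5 useful states, giving maximum string length 4.
Counting accepting paths from 3 by length: 1 of length 0, 2 of length 1, 1 of length 2, 1 of length 3, 2 of length 4. Total 7.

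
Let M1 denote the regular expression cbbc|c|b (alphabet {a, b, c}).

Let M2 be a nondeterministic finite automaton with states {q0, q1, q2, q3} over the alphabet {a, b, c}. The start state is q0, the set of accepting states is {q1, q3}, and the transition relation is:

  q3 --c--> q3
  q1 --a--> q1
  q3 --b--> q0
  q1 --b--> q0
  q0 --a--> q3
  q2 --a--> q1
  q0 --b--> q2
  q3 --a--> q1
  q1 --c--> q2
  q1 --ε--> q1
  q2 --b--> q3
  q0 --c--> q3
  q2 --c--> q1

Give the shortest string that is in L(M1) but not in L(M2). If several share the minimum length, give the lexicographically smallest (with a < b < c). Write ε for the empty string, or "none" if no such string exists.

The string b is accepted by M1 but not by M2.
No shorter string lies in the difference, and b is the lexicographically first length-1 string in L(M1) \ L(M2).

b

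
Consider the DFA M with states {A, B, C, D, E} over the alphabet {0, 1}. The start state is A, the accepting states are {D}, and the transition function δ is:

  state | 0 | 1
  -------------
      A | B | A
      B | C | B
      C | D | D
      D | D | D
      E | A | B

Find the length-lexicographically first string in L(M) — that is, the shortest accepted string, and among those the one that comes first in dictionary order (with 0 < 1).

A breadth-first search from A reaches an accepting state first via the path A → B → C → D on input 000.
No string of length < 3 is accepted (BFS exhausts all shorter strings without reaching an accepting state), and 000 is the lexicographically least accepting string of length 3.

000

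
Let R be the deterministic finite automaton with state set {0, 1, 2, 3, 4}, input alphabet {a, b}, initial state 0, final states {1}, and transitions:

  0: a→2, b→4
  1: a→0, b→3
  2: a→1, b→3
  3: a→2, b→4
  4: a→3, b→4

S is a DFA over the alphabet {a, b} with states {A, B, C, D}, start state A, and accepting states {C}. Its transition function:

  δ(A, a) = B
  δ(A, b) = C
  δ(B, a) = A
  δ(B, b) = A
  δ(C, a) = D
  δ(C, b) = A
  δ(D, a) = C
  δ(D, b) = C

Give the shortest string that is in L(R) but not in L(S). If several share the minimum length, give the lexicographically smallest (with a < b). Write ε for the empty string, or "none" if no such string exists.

aa

The string aa is accepted by R but not by S.
No shorter string lies in the difference, and aa is the lexicographically first length-2 string in L(R) \ L(S).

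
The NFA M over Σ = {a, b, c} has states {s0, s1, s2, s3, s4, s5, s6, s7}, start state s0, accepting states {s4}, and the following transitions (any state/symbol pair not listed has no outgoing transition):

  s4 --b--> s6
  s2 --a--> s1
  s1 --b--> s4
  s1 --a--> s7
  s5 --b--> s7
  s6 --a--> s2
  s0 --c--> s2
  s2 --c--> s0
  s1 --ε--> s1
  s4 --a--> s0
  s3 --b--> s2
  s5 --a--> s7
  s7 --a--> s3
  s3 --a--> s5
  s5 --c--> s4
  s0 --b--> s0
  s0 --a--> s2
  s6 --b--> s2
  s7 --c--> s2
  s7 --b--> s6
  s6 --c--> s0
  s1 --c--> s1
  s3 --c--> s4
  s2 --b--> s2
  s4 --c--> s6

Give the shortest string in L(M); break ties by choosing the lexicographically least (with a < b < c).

aab

A breadth-first search from s0 reaches an accepting state first via the path s0 → s2 → s1 → s4 on input aab.
No string of length < 3 is accepted (BFS exhausts all shorter strings without reaching an accepting state), and aab is the lexicographically least accepting string of length 3.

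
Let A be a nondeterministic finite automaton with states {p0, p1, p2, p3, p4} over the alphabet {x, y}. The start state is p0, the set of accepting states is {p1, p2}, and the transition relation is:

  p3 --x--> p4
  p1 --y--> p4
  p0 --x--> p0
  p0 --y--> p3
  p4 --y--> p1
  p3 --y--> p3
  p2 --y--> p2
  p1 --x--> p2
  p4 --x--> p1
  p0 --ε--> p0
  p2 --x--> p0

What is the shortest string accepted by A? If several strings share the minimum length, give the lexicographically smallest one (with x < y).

yxx

A breadth-first search from p0 reaches an accepting state first via the path p0 → p3 → p4 → p1 on input yxx.
No string of length < 3 is accepted (BFS exhausts all shorter strings without reaching an accepting state), and yxx is the lexicographically least accepting string of length 3.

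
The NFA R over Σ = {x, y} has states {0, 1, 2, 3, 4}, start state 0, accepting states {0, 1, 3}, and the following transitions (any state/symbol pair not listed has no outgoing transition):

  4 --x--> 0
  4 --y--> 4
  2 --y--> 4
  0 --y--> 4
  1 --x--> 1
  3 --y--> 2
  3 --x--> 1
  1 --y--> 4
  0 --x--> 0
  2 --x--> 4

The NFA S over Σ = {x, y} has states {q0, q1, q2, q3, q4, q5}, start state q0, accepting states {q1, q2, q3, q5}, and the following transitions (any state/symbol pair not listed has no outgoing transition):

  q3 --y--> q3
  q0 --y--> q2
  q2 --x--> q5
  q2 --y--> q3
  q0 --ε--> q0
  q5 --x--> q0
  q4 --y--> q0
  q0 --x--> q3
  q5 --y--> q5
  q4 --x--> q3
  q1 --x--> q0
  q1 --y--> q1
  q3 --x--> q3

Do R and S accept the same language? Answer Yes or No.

No

The empty string ε is accepted by R but rejected by S.
So L(R) ≠ L(S).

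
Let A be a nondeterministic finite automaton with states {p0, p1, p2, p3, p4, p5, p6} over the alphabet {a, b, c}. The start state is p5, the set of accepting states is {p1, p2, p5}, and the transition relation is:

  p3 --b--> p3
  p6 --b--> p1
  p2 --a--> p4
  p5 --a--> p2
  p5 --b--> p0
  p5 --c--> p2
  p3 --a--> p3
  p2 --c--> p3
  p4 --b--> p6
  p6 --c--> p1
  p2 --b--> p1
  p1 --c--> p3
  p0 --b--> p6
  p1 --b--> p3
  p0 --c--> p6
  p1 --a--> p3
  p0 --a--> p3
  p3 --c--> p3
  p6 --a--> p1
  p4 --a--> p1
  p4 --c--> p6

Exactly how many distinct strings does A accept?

25

The useful subgraph on states {p0, p1, p2, p4, p5, p6} is acyclic, so L(A) is finite; the longest accepting path visits 5 useful states, giving maximum string length 4.
Counting accepting paths from p5 by length: 1 of length 0, 2 of length 1, 2 of length 2, 8 of length 3, 12 of length 4. Total 25.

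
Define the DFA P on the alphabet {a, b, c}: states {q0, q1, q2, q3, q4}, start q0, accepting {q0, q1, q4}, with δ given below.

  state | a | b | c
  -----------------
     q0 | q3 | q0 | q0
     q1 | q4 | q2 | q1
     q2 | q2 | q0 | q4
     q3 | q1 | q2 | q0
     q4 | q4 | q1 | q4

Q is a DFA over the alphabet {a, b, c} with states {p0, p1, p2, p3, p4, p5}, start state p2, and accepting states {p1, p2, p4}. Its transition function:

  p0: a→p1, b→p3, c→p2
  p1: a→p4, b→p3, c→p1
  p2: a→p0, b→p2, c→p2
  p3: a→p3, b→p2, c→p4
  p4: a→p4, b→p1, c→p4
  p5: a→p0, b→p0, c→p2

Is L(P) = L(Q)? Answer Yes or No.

Exploring the product automaton P × Q from the start pair (q0, p2), following both machines on each input symbol, reaches 5 state pairs: (q0, p2), (q3, p0), (q1, p1), (q2, p3), (q4, p4).
P accepts in {q0, q1, q4} and Q accepts in {p1, p2, p4}. In every reachable pair the two components are either both accepting — (q0, p2), (q1, p1), (q4, p4) — or both non-accepting, so no string is accepted by exactly one of the machines: L(P) \ L(Q) and L(Q) \ L(P) are both empty.
Hence every string is accepted by P iff it is accepted by Q, and the two languages coincide.

Yes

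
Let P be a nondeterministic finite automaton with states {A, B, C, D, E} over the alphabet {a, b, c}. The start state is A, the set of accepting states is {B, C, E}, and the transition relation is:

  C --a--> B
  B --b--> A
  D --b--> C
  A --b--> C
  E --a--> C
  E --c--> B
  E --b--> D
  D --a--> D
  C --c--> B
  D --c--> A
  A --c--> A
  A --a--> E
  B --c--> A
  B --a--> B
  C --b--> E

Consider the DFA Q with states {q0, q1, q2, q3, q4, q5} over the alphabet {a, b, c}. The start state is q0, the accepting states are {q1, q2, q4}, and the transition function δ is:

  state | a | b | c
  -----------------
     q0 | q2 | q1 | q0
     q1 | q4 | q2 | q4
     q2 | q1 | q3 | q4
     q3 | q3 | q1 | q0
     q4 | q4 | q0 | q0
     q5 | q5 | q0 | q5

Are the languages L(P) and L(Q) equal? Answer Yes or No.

Yes

Exploring the product automaton P × Q from the start pair (A, q0), following both machines on each input symbol, reaches 5 state pairs: (A, q0), (E, q2), (C, q1), (D, q3), (B, q4).
P accepts in {B, C, E} and Q accepts in {q1, q2, q4}. In every reachable pair the two components are either both accepting — (E, q2), (C, q1), (B, q4) — or both non-accepting, so no string is accepted by exactly one of the machines: L(P) \ L(Q) and L(Q) \ L(P) are both empty.
Hence every string is accepted by P iff it is accepted by Q, and the two languages coincide.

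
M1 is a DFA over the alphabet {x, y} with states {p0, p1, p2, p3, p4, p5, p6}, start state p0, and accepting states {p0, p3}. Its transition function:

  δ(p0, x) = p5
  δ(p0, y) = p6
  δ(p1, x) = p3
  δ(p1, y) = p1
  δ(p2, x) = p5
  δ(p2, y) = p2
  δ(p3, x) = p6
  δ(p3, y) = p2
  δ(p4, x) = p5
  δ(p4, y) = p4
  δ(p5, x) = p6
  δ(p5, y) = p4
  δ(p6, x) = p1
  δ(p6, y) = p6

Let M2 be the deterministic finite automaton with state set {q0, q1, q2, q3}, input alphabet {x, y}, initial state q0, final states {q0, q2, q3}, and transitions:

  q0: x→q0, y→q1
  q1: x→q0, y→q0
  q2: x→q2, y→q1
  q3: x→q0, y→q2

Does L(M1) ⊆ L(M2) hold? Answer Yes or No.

Exploring the product automaton M1 × M2 from the start pair (p0, q0), following both machines on each input symbol, reaches 11 state pairs: (p0, q0), (p5, q0), (p6, q1), (p6, q0), (p4, q1), (p1, q0), (p4, q0), (p3, q0), (p1, q1), (p2, q1), (p2, q0).
M1 accepts in {p0, p3} and M2 accepts in {q0, q2, q3}. The reachable pairs whose M1-component is accepting are (p0, q0), (p3, q0); in each of them the M2-component is accepting too, so the product for L(M1) \ L(M2) (M1-component accepting, M2-component rejecting) has no reachable accepting pair and the difference is empty.
Hence every string in L(M1) is also in L(M2).

Yes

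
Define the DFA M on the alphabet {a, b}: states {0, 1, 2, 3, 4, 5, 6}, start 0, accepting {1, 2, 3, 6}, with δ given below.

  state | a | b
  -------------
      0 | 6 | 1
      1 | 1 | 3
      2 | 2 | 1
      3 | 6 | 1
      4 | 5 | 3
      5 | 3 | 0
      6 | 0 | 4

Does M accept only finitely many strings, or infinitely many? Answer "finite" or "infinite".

infinite

State 1 is reachable from the start and can reach an accepting state, and it lies on the cycle 1 → 1.
Traversing that cycle any number of times yields accepted strings of unbounded length, so the language is infinite.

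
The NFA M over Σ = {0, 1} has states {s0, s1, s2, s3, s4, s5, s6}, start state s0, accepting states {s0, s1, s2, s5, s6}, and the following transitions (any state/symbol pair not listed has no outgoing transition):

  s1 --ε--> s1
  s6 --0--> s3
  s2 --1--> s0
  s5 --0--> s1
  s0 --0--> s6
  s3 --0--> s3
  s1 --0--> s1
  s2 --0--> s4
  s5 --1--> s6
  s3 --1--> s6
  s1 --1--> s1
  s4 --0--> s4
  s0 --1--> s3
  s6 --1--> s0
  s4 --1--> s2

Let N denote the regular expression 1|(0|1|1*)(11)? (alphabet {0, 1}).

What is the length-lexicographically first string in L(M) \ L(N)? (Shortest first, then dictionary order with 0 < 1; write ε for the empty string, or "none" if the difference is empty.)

The string 01 is accepted by M but not by N.
No shorter string lies in the difference, and 01 is the lexicographically first length-2 string in L(M) \ L(N).

01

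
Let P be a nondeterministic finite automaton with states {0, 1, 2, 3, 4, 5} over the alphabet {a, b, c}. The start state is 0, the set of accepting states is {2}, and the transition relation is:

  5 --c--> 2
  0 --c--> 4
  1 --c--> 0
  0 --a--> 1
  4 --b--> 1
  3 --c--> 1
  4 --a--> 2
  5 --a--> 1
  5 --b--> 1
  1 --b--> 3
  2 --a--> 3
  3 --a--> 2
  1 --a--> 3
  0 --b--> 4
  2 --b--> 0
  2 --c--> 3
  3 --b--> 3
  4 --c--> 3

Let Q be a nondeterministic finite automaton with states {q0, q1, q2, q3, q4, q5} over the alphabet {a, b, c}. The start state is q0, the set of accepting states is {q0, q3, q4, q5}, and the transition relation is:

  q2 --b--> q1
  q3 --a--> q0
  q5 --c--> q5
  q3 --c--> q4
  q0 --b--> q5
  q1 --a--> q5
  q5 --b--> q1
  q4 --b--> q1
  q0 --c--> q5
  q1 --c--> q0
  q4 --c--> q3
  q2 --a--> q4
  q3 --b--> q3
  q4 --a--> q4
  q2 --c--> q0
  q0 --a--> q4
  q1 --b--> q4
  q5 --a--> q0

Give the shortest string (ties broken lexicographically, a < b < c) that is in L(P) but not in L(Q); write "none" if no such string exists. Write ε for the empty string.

Exploring the product automaton P × Q from the start pair (0, q0), following both machines on each input symbol, reaches 23 state pairs: (0, q0), (1, q4), (4, q5), (3, q4), (3, q1), (0, q3), (2, q0), (1, q1), (3, q5), (2, q4), (1, q3), (2, q5), (1, q0), (4, q3), (4, q4), (0, q5), (1, q5), (0, q1), (3, q3), (3, q0), (0, q4), (4, q1), (4, q0).
P accepts in {2} and Q accepts in {q0, q3, q4, q5}. The reachable pairs whose P-component is accepting are (2, q0), (2, q4), (2, q5); in each of them the Q-component is accepting too, so the product for L(P) \ L(Q) (P-component accepting, Q-component rejecting) has no reachable accepting pair and the difference is empty.
So every string accepted by P is also accepted by Q: L(P) \ L(Q) = ∅ and there is no such string.

none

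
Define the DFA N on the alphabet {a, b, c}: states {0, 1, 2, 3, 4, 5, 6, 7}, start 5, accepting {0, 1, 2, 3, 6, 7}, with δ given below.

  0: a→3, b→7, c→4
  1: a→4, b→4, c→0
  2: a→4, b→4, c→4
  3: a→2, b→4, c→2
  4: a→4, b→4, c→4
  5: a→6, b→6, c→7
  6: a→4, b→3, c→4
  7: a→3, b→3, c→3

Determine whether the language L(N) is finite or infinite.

finite

The useful states (reachable from 5 and able to reach an accepting state) are {2, 3, 5, 6, 7}.
Restricted to these states the transition graph has no cycle, so every accepting path has bounded length and L is finite.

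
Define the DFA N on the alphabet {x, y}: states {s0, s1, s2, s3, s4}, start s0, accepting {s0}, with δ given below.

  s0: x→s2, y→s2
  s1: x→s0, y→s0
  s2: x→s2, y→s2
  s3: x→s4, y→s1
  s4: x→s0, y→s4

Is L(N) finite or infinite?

The useful states (reachable from s0 and able to reach an accepting state) are {s0}.
Restricted to these states the transition graph has no cycle, so every accepting path has bounded length and L is finite.

finite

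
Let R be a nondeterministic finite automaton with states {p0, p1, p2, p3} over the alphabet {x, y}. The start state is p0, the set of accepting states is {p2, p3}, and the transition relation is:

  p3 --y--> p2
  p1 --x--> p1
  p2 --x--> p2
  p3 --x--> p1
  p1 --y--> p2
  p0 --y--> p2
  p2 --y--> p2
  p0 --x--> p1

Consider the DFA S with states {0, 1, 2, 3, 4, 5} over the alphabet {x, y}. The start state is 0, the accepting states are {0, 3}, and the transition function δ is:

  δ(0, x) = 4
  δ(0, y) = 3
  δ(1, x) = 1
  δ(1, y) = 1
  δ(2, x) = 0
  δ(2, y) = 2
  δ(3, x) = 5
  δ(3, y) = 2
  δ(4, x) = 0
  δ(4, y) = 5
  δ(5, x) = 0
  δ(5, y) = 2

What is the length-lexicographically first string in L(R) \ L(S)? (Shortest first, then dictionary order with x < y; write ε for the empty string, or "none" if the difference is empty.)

The string xy is accepted by R but not by S.
No shorter string lies in the difference, and xy is the lexicographically first length-2 string in L(R) \ L(S).

xy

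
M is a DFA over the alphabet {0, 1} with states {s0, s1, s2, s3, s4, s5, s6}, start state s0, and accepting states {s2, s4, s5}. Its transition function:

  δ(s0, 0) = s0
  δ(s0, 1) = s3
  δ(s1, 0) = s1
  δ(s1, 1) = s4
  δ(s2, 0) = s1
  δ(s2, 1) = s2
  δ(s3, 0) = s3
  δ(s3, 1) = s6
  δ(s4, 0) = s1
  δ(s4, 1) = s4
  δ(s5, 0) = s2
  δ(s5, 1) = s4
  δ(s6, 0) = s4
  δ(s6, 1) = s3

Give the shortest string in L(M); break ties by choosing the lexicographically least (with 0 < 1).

110

A breadth-first search from s0 reaches an accepting state first via the path s0 → s3 → s6 → s4 on input 110.
No string of length < 3 is accepted (BFS exhausts all shorter strings without reaching an accepting state), and 110 is the lexicographically least accepting string of length 3.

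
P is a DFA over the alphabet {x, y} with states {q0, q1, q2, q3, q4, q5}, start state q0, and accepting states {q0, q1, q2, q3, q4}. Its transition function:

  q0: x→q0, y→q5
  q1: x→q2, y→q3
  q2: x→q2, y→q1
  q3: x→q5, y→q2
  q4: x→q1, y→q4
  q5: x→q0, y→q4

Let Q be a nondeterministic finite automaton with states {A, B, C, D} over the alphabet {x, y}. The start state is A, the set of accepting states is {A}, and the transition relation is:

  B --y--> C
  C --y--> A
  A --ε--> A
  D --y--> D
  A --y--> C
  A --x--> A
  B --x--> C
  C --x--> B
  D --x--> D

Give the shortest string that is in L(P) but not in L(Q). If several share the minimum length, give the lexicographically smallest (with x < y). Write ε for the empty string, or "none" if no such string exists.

The string yx is accepted by P but not by Q.
No shorter string lies in the difference, and yx is the lexicographically first length-2 string in L(P) \ L(Q).

yx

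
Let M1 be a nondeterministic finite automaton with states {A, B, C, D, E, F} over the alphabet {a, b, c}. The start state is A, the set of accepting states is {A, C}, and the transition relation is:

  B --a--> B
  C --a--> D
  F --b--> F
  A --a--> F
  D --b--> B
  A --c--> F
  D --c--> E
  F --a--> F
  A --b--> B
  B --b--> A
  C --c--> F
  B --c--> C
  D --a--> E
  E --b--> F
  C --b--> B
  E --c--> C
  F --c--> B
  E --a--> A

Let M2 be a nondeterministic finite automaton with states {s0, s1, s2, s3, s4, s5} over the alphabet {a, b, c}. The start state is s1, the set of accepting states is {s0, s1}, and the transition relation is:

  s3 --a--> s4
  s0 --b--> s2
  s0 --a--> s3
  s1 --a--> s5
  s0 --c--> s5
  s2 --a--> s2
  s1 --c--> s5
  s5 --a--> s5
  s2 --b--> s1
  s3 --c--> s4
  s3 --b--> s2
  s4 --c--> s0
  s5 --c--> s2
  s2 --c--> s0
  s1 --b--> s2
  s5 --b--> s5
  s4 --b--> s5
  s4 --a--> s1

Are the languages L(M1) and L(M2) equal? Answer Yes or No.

Exploring the product automaton M1 × M2 from the start pair (A, s1), following both machines on each input symbol, reaches 6 state pairs: (A, s1), (F, s5), (B, s2), (C, s0), (D, s3), (E, s4).
M1 accepts in {A, C} and M2 accepts in {s0, s1}. In every reachable pair the two components are either both accepting — (A, s1), (C, s0) — or both non-accepting, so no string is accepted by exactly one of the machines: L(M1) \ L(M2) and L(M2) \ L(M1) are both empty.
Hence every string is accepted by M1 iff it is accepted by M2, and the two languages coincide.

Yes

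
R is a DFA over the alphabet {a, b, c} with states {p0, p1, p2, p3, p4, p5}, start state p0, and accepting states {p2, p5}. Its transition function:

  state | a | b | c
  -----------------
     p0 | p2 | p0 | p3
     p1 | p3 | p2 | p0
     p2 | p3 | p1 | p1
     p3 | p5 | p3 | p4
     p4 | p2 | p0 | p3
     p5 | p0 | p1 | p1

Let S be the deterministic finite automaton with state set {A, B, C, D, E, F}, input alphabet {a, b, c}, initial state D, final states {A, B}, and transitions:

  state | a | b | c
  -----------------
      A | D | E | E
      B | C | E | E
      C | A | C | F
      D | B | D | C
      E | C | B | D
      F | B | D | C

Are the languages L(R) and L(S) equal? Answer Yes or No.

Exploring the product automaton R × S from the start pair (p0, D), following both machines on each input symbol, reaches 6 state pairs: (p0, D), (p2, B), (p3, C), (p1, E), (p5, A), (p4, F).
R accepts in {p2, p5} and S accepts in {A, B}. In every reachable pair the two components are either both accepting — (p2, B), (p5, A) — or both non-accepting, so no string is accepted by exactly one of the machines: L(R) \ L(S) and L(S) \ L(R) are both empty.
Hence every string is accepted by R iff it is accepted by S, and the two languages coincide.

Yes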